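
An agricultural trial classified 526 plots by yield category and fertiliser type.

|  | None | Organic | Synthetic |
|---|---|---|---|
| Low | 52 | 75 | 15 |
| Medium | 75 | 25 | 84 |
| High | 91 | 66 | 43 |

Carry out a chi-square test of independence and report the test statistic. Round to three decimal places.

Row totals: 142, 184, 200. Column totals: 218, 166, 142. Grand total N = 526.
Expected counts (row total × column total / N):
  Low, None: 142×218/526 = 58.8517
  Low, Organic: 142×166/526 = 44.8137
  Low, Synthetic: 142×142/526 = 38.3346
  Medium, None: 184×218/526 = 76.2586
  Medium, Organic: 184×166/526 = 58.0684
  Medium, Synthetic: 184×142/526 = 49.6730
  High, None: 200×218/526 = 82.8897
  High, Organic: 200×166/526 = 63.1179
  High, Synthetic: 200×142/526 = 53.9924
Contributions (O − E)²/E:
  (52 − 58.8517)²/58.8517 = 0.7977
  (75 − 44.8137)²/44.8137 = 20.3334
  (15 − 38.3346)²/38.3346 = 14.2040
  (75 − 76.2586)²/76.2586 = 0.0208
  (25 − 58.0684)²/58.0684 = 18.8316
  (84 − 49.6730)²/49.6730 = 23.7220
  (91 − 82.8897)²/82.8897 = 0.7935
  (66 − 63.1179)²/63.1179 = 0.1316
  (43 − 53.9924)²/53.9924 = 2.2380
χ² = 0.7977 + 20.3334 + 14.2040 + 0.0208 + 18.8316 + 23.7220 + 0.7935 + 0.1316 + 2.2380 = 81.073

81.073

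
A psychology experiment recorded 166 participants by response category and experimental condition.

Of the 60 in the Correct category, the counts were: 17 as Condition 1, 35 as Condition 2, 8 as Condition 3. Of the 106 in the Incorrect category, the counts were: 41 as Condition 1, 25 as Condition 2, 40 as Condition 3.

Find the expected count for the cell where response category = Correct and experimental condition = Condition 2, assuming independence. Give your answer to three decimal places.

Row total (Correct) = 60; column total (Condition 2) = 60; grand total N = 166.
Expected count = (row total × column total) / N = 60 × 60 / 166 = 21.687.

21.687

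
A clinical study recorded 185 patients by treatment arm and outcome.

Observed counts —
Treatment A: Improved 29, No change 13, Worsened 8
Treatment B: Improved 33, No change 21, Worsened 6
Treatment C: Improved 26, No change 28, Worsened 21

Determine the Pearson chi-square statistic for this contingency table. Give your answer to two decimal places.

11.69

Row totals: 50, 60, 75. Column totals: 88, 62, 35. Grand total N = 185.
Expected counts (row total × column total / N):
  Treatment A, Improved: 50×88/185 = 23.784
  Treatment A, No change: 50×62/185 = 16.757
  Treatment A, Worsened: 50×35/185 = 9.459
  Treatment B, Improved: 60×88/185 = 28.541
  Treatment B, No change: 60×62/185 = 20.108
  Treatment B, Worsened: 60×35/185 = 11.351
  Treatment C, Improved: 75×88/185 = 35.676
  Treatment C, No change: 75×62/185 = 25.135
  Treatment C, Worsened: 75×35/185 = 14.189
Contributions (O − E)²/E:
  (29 − 23.784)²/23.784 = 1.1439
  (13 − 16.757)²/16.757 = 0.8423
  (8 − 9.459)²/9.459 = 0.2250
  (33 − 28.541)²/28.541 = 0.6966
  (21 − 20.108)²/20.108 = 0.0396
  (6 − 11.351)²/11.351 = 2.5225
  (26 − 35.676)²/35.676 = 2.6243
  (28 − 25.135)²/25.135 = 0.3266
  (21 − 14.189)²/14.189 = 3.2694
χ² = 1.1439 + 0.8423 + 0.2250 + 0.6966 + 0.0396 + 2.5225 + 2.6243 + 0.3266 + 3.2694 = 11.69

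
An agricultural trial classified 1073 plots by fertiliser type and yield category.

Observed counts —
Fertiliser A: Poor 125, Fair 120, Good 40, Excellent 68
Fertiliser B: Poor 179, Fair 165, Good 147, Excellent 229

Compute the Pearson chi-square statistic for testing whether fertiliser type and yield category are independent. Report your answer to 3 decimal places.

Row totals: 353, 720. Column totals: 304, 285, 187, 297. Grand total N = 1073.
Expected counts (row total × column total / N):
  Fertiliser A, Poor: 353×304/1073 = 100.0112
  Fertiliser A, Fair: 353×285/1073 = 93.7605
  Fertiliser A, Good: 353×187/1073 = 61.5200
  Fertiliser A, Excellent: 353×297/1073 = 97.7083
  Fertiliser B, Poor: 720×304/1073 = 203.9888
  Fertiliser B, Fair: 720×285/1073 = 191.2395
  Fertiliser B, Good: 720×187/1073 = 125.4800
  Fertiliser B, Excellent: 720×297/1073 = 199.2917
Contributions (O − E)²/E:
  (125 − 100.0112)²/100.0112 = 6.2437
  (120 − 93.7605)²/93.7605 = 7.3433
  (40 − 61.5200)²/61.5200 = 7.5278
  (68 − 97.7083)²/97.7083 = 9.0328
  (179 − 203.9888)²/203.9888 = 3.0611
  (165 − 191.2395)²/191.2395 = 3.6003
  (147 − 125.4800)²/125.4800 = 3.6907
  (229 − 199.2917)²/199.2917 = 4.4286
χ² = 6.2437 + 7.3433 + 7.5278 + 9.0328 + 3.0611 + 3.6003 + 3.6907 + 4.4286 = 44.928

44.928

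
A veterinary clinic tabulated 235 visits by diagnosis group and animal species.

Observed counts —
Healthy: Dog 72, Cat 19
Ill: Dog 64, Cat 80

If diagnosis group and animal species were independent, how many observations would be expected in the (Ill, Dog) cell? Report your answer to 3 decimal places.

83.336

Row total (Ill) = 144; column total (Dog) = 136; grand total N = 235.
Expected count = (row total × column total) / N = 144 × 136 / 235 = 83.336.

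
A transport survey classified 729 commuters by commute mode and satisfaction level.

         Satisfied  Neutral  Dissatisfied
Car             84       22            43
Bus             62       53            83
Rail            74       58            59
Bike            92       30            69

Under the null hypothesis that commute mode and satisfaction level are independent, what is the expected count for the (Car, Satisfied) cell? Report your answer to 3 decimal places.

Row total (Car) = 149; column total (Satisfied) = 312; grand total N = 729.
Expected count = (row total × column total) / N = 149 × 312 / 729 = 63.770.

63.770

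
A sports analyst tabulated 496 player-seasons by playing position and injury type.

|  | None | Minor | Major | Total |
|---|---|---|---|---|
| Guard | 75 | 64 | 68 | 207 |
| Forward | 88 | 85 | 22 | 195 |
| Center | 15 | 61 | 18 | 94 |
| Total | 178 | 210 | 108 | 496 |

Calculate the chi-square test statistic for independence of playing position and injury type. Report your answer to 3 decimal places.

Grand total N = 496.
Expected counts (row total × column total / N):
  Guard, None: 207×178/496 = 74.2863
  Guard, Minor: 207×210/496 = 87.6411
  Guard, Major: 207×108/496 = 45.0726
  Forward, None: 195×178/496 = 69.9798
  Forward, Minor: 195×210/496 = 82.5605
  Forward, Major: 195×108/496 = 42.4597
  Center, None: 94×178/496 = 33.7339
  Center, Minor: 94×210/496 = 39.7984
  Center, Major: 94×108/496 = 20.4677
Contributions (O − E)²/E:
  (75 − 74.2863)²/74.2863 = 0.0069
  (64 − 87.6411)²/87.6411 = 6.3772
  (68 − 45.0726)²/45.0726 = 11.6626
  (88 − 69.9798)²/69.9798 = 4.6403
  (85 − 82.5605)²/82.5605 = 0.0721
  (22 − 42.4597)²/42.4597 = 9.8587
  (15 − 33.7339)²/33.7339 = 10.4037
  (61 − 39.7984)²/39.7984 = 11.2946
  (18 − 20.4677)²/20.4677 = 0.2975
χ² = 0.0069 + 6.3772 + 11.6626 + 4.6403 + 0.0721 + 9.8587 + 10.4037 + 11.2946 + 0.2975 = 54.614

54.614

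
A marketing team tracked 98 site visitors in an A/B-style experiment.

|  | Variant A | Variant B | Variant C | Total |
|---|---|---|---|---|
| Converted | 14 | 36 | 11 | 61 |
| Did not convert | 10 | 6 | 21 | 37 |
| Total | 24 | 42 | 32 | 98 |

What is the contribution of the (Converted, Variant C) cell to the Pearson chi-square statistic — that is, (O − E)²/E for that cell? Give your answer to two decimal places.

3.99

Row total (Converted) = 61; column total (Variant C) = 32; N = 98.
Expected count E = 61 × 32 / 98 = 19.918.
Contribution = (O − E)²/E = (11 − 19.918)² / 19.918 = 3.99.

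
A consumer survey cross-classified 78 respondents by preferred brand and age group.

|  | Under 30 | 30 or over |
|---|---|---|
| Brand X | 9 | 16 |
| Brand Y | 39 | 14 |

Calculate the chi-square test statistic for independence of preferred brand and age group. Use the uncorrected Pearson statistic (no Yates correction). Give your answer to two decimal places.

Row totals: 25, 53. Column totals: 48, 30. Grand total N = 78.
Expected counts (row total × column total / N):
  Brand X, Under 30: 25×48/78 = 15.385
  Brand X, 30 or over: 25×30/78 = 9.615
  Brand Y, Under 30: 53×48/78 = 32.615
  Brand Y, 30 or over: 53×30/78 = 20.385
Contributions (O − E)²/E:
  (9 − 15.385)²/15.385 = 2.6499
  (16 − 9.615)²/9.615 = 4.2401
  (39 − 32.615)²/32.615 = 1.2500
  (14 − 20.385)²/20.385 = 1.9999
χ² = 2.6499 + 4.2401 + 1.2500 + 1.9999 = 10.14

10.14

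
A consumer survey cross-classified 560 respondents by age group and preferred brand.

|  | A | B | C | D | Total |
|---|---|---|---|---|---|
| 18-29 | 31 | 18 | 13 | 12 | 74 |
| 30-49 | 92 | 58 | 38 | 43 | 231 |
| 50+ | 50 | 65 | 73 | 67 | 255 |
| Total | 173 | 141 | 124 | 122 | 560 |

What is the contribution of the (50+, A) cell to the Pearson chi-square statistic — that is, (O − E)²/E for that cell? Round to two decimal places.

10.51

Row total (50+) = 255; column total (A) = 173; N = 560.
Expected count E = 255 × 173 / 560 = 78.777.
Contribution = (O − E)²/E = (50 − 78.777)² / 78.777 = 10.51.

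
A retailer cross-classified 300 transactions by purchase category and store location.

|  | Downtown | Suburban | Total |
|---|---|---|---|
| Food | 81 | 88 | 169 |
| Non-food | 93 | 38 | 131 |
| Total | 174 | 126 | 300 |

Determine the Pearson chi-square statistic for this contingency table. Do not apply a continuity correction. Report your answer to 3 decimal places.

Grand total N = 300.
Expected counts (row total × column total / N):
  Food, Downtown: 169×174/300 = 98.0200
  Food, Suburban: 169×126/300 = 70.9800
  Non-food, Downtown: 131×174/300 = 75.9800
  Non-food, Suburban: 131×126/300 = 55.0200
Contributions (O − E)²/E:
  (81 − 98.0200)²/98.0200 = 2.9553
  (88 − 70.9800)²/70.9800 = 4.0812
  (93 − 75.9800)²/75.9800 = 3.8126
  (38 − 55.0200)²/55.0200 = 5.2650
χ² = 2.9553 + 4.0812 + 3.8126 + 5.2650 = 16.114

16.114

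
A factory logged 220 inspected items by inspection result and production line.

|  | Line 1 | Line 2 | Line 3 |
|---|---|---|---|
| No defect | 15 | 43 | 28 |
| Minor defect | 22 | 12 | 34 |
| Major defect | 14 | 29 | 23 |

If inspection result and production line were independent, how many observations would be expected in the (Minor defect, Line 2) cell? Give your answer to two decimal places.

Row total (Minor defect) = 68; column total (Line 2) = 84; grand total N = 220.
Expected count = (row total × column total) / N = 68 × 84 / 220 = 25.96.

25.96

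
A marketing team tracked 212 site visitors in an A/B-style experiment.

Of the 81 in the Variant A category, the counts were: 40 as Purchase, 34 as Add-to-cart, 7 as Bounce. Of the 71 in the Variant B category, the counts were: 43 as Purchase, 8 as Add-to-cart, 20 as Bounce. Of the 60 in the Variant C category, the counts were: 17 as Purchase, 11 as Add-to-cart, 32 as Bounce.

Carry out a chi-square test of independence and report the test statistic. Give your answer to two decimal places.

47.80

Row totals: 81, 71, 60. Column totals: 100, 53, 59. Grand total N = 212.
Expected counts (row total × column total / N):
  Variant A, Purchase: 81×100/212 = 38.208
  Variant A, Add-to-cart: 81×53/212 = 20.250
  Variant A, Bounce: 81×59/212 = 22.542
  Variant B, Purchase: 71×100/212 = 33.491
  Variant B, Add-to-cart: 71×53/212 = 17.750
  Variant B, Bounce: 71×59/212 = 19.759
  Variant C, Purchase: 60×100/212 = 28.302
  Variant C, Add-to-cart: 60×53/212 = 15.000
  Variant C, Bounce: 60×59/212 = 16.698
Contributions (O − E)²/E:
  (40 − 38.208)²/38.208 = 0.0840
  (34 − 20.250)²/20.250 = 9.3364
  (7 − 22.542)²/22.542 = 10.7157
  (43 − 33.491)²/33.491 = 2.6999
  (8 − 17.750)²/17.750 = 5.3556
  (20 − 19.759)²/19.759 = 0.0029
  (17 − 28.302)²/28.302 = 4.5133
  (11 − 15.000)²/15.000 = 1.0667
  (32 − 16.698)²/16.698 = 14.0227
χ² = 0.0840 + 9.3364 + 10.7157 + 2.6999 + 5.3556 + 0.0029 + 4.5133 + 1.0667 + 14.0227 = 47.80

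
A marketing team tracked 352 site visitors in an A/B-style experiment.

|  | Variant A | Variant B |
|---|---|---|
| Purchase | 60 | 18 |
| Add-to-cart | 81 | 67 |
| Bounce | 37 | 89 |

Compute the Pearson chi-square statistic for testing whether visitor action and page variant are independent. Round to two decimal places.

Row totals: 78, 148, 126. Column totals: 178, 174. Grand total N = 352.
Expected counts (row total × column total / N):
  Purchase, Variant A: 78×178/352 = 39.443
  Purchase, Variant B: 78×174/352 = 38.557
  Add-to-cart, Variant A: 148×178/352 = 74.841
  Add-to-cart, Variant B: 148×174/352 = 73.159
  Bounce, Variant A: 126×178/352 = 63.716
  Bounce, Variant B: 126×174/352 = 62.284
Contributions (O − E)²/E:
  (60 − 39.443)²/39.443 = 10.7139
  (18 − 38.557)²/38.557 = 10.9601
  (81 − 74.841)²/74.841 = 0.5069
  (67 − 73.159)²/73.159 = 0.5185
  (37 − 63.716)²/63.716 = 11.2020
  (89 − 62.284)²/62.284 = 11.4595
χ² = 10.7139 + 10.9601 + 0.5069 + 0.5185 + 11.2020 + 11.4595 = 45.36

45.36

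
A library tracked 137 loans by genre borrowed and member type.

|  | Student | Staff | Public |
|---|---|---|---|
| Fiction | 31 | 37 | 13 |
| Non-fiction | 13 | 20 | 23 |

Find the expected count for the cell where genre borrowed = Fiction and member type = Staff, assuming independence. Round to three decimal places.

Row total (Fiction) = 81; column total (Staff) = 57; grand total N = 137.
Expected count = (row total × column total) / N = 81 × 57 / 137 = 33.701.

33.701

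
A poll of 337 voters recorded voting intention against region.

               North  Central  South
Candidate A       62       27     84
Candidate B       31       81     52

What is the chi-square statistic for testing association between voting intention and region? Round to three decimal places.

Row totals: 173, 164. Column totals: 93, 108, 136. Grand total N = 337.
Expected counts (row total × column total / N):
  Candidate A, North: 173×93/337 = 47.7418
  Candidate A, Central: 173×108/337 = 55.4421
  Candidate A, South: 173×136/337 = 69.8160
  Candidate B, North: 164×93/337 = 45.2582
  Candidate B, Central: 164×108/337 = 52.5579
  Candidate B, South: 164×136/337 = 66.1840
Contributions (O − E)²/E:
  (62 − 47.7418)²/47.7418 = 4.2582
  (27 − 55.4421)²/55.4421 = 14.5910
  (84 − 69.8160)²/69.8160 = 2.8817
  (31 − 45.2582)²/45.2582 = 4.4919
  (81 − 52.5579)²/52.5579 = 15.3917
  (52 − 66.1840)²/66.1840 = 3.0398
χ² = 4.2582 + 14.5910 + 2.8817 + 4.4919 + 15.3917 + 3.0398 = 44.654

44.654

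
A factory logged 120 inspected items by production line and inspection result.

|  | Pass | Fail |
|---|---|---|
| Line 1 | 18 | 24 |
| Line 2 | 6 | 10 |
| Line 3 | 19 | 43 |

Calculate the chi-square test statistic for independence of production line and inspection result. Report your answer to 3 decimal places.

1.646

Row totals: 42, 16, 62. Column totals: 43, 77. Grand total N = 120.
Expected counts (row total × column total / N):
  Line 1, Pass: 42×43/120 = 15.0500
  Line 1, Fail: 42×77/120 = 26.9500
  Line 2, Pass: 16×43/120 = 5.7333
  Line 2, Fail: 16×77/120 = 10.2667
  Line 3, Pass: 62×43/120 = 22.2167
  Line 3, Fail: 62×77/120 = 39.7833
Contributions (O − E)²/E:
  (18 − 15.0500)²/15.0500 = 0.5782
  (24 − 26.9500)²/26.9500 = 0.3229
  (6 − 5.7333)²/5.7333 = 0.0124
  (10 − 10.2667)²/10.2667 = 0.0069
  (19 − 22.2167)²/22.2167 = 0.4657
  (43 − 39.7833)²/39.7833 = 0.2601
χ² = 0.5782 + 0.3229 + 0.0124 + 0.0069 + 0.4657 + 0.2601 = 1.646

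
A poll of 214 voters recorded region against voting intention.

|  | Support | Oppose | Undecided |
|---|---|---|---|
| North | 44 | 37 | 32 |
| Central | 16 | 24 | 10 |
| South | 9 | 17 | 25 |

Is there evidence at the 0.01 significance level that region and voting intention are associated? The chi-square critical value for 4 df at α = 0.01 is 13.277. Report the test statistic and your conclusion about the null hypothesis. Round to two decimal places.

14.81; reject H₀

Row totals: 113, 50, 51. Column totals: 69, 78, 67. Grand total N = 214.
Expected counts (row total × column total / N):
  North, Support: 113×69/214 = 36.435
  North, Oppose: 113×78/214 = 41.187
  North, Undecided: 113×67/214 = 35.379
  Central, Support: 50×69/214 = 16.121
  Central, Oppose: 50×78/214 = 18.224
  Central, Undecided: 50×67/214 = 15.654
  South, Support: 51×69/214 = 16.444
  South, Oppose: 51×78/214 = 18.589
  South, Undecided: 51×67/214 = 15.967
Contributions (O − E)²/E:
  (44 − 36.435)²/36.435 = 1.5707
  (37 − 41.187)²/41.187 = 0.4256
  (32 − 35.379)²/35.379 = 0.3227
  (16 − 16.121)²/16.121 = 0.0009
  (24 − 18.224)²/18.224 = 1.8307
  (10 − 15.654)²/15.654 = 2.0421
  (9 − 16.444)²/16.444 = 3.3698
  (17 − 18.589)²/18.589 = 0.1358
  (25 − 15.967)²/15.967 = 5.1102
χ² = 1.5707 + 0.4256 + 0.3227 + 0.0009 + 1.8307 + 2.0421 + 3.3698 + 0.1358 + 5.1102 = 14.81
df = (3−1)(3−1) = 4. Since 14.81 > 13.277, reject the null hypothesis of independence at α = 0.01.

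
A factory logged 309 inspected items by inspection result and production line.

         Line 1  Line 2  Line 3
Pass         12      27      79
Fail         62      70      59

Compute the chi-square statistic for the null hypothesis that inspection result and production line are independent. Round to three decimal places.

40.774

Row totals: 118, 191. Column totals: 74, 97, 138. Grand total N = 309.
Expected counts (row total × column total / N):
  Pass, Line 1: 118×74/309 = 28.2589
  Pass, Line 2: 118×97/309 = 37.0421
  Pass, Line 3: 118×138/309 = 52.6990
  Fail, Line 1: 191×74/309 = 45.7411
  Fail, Line 2: 191×97/309 = 59.9579
  Fail, Line 3: 191×138/309 = 85.3010
Contributions (O − E)²/E:
  (12 − 28.2589)²/28.2589 = 9.3546
  (27 − 37.0421)²/37.0421 = 2.7224
  (79 − 52.6990)²/52.6990 = 13.1263
  (62 − 45.7411)²/45.7411 = 5.7793
  (70 − 59.9579)²/59.9579 = 1.6819
  (59 − 85.3010)²/85.3010 = 8.1094
χ² = 9.3546 + 2.7224 + 13.1263 + 5.7793 + 1.6819 + 8.1094 = 40.774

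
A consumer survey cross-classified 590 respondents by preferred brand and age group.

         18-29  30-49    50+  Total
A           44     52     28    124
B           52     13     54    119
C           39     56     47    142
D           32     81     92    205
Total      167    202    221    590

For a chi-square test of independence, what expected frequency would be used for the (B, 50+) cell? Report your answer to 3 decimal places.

44.575

Row total (B) = 119; column total (50+) = 221; grand total N = 590.
Expected count = (row total × column total) / N = 119 × 221 / 590 = 44.575.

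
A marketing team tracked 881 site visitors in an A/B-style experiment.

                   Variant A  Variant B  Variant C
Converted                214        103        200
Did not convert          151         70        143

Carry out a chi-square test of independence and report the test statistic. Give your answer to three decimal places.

0.072

Row totals: 517, 364. Column totals: 365, 173, 343. Grand total N = 881.
Expected counts (row total × column total / N):
  Converted, Variant A: 517×365/881 = 214.1941
  Converted, Variant B: 517×173/881 = 101.5221
  Converted, Variant C: 517×343/881 = 201.2838
  Did not convert, Variant A: 364×365/881 = 150.8059
  Did not convert, Variant B: 364×173/881 = 71.4779
  Did not convert, Variant C: 364×343/881 = 141.7162
Contributions (O − E)²/E:
  (214 − 214.1941)²/214.1941 = 0.0002
  (103 − 101.5221)²/101.5221 = 0.0215
  (200 − 201.2838)²/201.2838 = 0.0082
  (151 − 150.8059)²/150.8059 = 0.0002
  (70 − 71.4779)²/71.4779 = 0.0306
  (143 − 141.7162)²/141.7162 = 0.0116
χ² = 0.0002 + 0.0215 + 0.0082 + 0.0002 + 0.0306 + 0.0116 = 0.072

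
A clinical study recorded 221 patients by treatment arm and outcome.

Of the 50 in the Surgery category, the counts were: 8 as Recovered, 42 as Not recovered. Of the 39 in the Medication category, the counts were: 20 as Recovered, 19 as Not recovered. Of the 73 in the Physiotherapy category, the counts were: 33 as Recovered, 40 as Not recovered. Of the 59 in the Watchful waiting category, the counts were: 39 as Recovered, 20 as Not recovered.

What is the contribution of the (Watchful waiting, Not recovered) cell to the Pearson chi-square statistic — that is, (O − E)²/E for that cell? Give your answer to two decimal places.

4.69

Row total (Watchful waiting) = 59; column total (Not recovered) = 121; N = 221.
Expected count E = 59 × 121 / 221 = 32.303.
Contribution = (O − E)²/E = (20 − 32.303)² / 32.303 = 4.69.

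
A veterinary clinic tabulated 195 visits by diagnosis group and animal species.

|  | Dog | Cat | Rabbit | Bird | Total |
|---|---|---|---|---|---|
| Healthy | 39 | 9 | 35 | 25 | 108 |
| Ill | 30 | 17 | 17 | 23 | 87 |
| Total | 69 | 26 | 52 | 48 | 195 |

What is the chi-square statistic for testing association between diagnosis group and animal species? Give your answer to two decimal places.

Grand total N = 195.
Expected counts (row total × column total / N):
  Healthy, Dog: 108×69/195 = 38.215
  Healthy, Cat: 108×26/195 = 14.400
  Healthy, Rabbit: 108×52/195 = 28.800
  Healthy, Bird: 108×48/195 = 26.585
  Ill, Dog: 87×69/195 = 30.785
  Ill, Cat: 87×26/195 = 11.600
  Ill, Rabbit: 87×52/195 = 23.200
  Ill, Bird: 87×48/195 = 21.415
Contributions (O − E)²/E:
  (39 − 38.215)²/38.215 = 0.0161
  (9 − 14.400)²/14.400 = 2.0250
  (35 − 28.800)²/28.800 = 1.3347
  (25 − 26.585)²/26.585 = 0.0945
  (30 − 30.785)²/30.785 = 0.0200
  (17 − 11.600)²/11.600 = 2.5138
  (17 − 23.200)²/23.200 = 1.6569
  (23 − 21.415)²/21.415 = 0.1173
χ² = 0.0161 + 2.0250 + 1.3347 + 0.0945 + 0.0200 + 2.5138 + 1.6569 + 0.1173 = 7.78

7.78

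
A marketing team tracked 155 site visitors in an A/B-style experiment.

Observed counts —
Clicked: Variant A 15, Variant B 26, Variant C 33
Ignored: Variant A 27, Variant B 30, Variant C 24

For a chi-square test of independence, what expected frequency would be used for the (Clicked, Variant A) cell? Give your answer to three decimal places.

Row total (Clicked) = 74; column total (Variant A) = 42; grand total N = 155.
Expected count = (row total × column total) / N = 74 × 42 / 155 = 20.052.

20.052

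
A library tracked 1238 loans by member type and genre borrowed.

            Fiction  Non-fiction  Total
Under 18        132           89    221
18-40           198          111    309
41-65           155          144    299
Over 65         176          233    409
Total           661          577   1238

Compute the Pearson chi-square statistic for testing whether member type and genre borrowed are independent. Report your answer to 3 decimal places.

35.675

Grand total N = 1238.
Expected counts (row total × column total / N):
  Under 18, Fiction: 221×661/1238 = 117.9976
  Under 18, Non-fiction: 221×577/1238 = 103.0024
  18-40, Fiction: 309×661/1238 = 164.9830
  18-40, Non-fiction: 309×577/1238 = 144.0170
  41-65, Fiction: 299×661/1238 = 159.6438
  41-65, Non-fiction: 299×577/1238 = 139.3562
  Over 65, Fiction: 409×661/1238 = 218.3756
  Over 65, Non-fiction: 409×577/1238 = 190.6244
Contributions (O − E)²/E:
  (132 − 117.9976)²/117.9976 = 1.6616
  (89 − 103.0024)²/103.0024 = 1.9035
  (198 − 164.9830)²/164.9830 = 6.6075
  (111 − 144.0170)²/144.0170 = 7.5694
  (155 − 159.6438)²/159.6438 = 0.1351
  (144 − 139.3562)²/139.3562 = 0.1547
  (176 − 218.3756)²/218.3756 = 8.2229
  (233 − 190.6244)²/190.6244 = 9.4201
χ² = 1.6616 + 1.9035 + 6.6075 + 7.5694 + 0.1351 + 0.1547 + 8.2229 + 9.4201 = 35.675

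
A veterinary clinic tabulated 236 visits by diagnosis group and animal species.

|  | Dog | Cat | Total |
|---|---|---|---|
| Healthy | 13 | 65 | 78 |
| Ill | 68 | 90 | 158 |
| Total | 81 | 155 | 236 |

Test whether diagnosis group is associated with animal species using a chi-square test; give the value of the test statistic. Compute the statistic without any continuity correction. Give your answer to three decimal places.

16.111

Grand total N = 236.
Expected counts (row total × column total / N):
  Healthy, Dog: 78×81/236 = 26.7712
  Healthy, Cat: 78×155/236 = 51.2288
  Ill, Dog: 158×81/236 = 54.2288
  Ill, Cat: 158×155/236 = 103.7712
Contributions (O − E)²/E:
  (13 − 26.7712)²/26.7712 = 7.0840
  (65 − 51.2288)²/51.2288 = 3.7019
  (68 − 54.2288)²/54.2288 = 3.4971
  (90 − 103.7712)²/103.7712 = 1.8275
χ² = 7.0840 + 3.7019 + 3.4971 + 1.8275 = 16.111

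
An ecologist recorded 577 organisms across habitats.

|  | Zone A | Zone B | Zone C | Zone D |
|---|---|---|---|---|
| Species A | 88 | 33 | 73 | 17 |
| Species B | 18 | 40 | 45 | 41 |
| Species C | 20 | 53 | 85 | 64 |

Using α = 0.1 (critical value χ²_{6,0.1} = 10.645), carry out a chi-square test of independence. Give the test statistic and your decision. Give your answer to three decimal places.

Row totals: 211, 144, 222. Column totals: 126, 126, 203, 122. Grand total N = 577.
Expected counts (row total × column total / N):
  Species A, Zone A: 211×126/577 = 46.0763
  Species A, Zone B: 211×126/577 = 46.0763
  Species A, Zone C: 211×203/577 = 74.2340
  Species A, Zone D: 211×122/577 = 44.6135
  Species B, Zone A: 144×126/577 = 31.4454
  Species B, Zone B: 144×126/577 = 31.4454
  Species B, Zone C: 144×203/577 = 50.6620
  Species B, Zone D: 144×122/577 = 30.4471
  Species C, Zone A: 222×126/577 = 48.4783
  Species C, Zone B: 222×126/577 = 48.4783
  Species C, Zone C: 222×203/577 = 78.1040
  Species C, Zone D: 222×122/577 = 46.9393
Contributions (O − E)²/E:
  (88 − 46.0763)²/46.0763 = 38.1454
  (33 − 46.0763)²/46.0763 = 3.7110
  (73 − 74.2340)²/74.2340 = 0.0205
  (17 − 44.6135)²/44.6135 = 17.0914
  (18 − 31.4454)²/31.4454 = 5.7490
  (40 − 31.4454)²/31.4454 = 2.3272
  (45 − 50.6620)²/50.6620 = 0.6328
  (41 − 30.4471)²/30.4471 = 3.6576
  (20 − 48.4783)²/48.4783 = 16.7294
  (53 − 48.4783)²/48.4783 = 0.4218
  (85 − 78.1040)²/78.1040 = 0.6089
  (64 − 46.9393)²/46.9393 = 6.2009
χ² = 38.1454 + 3.7110 + 0.0205 + 17.0914 + 5.7490 + 2.3272 + 0.6328 + 3.6576 + 16.7294 + 0.4218 + 0.6089 + 6.2009 = 95.296
df = (3−1)(4−1) = 6. Since 95.296 > 10.645, reject the null hypothesis of independence at α = 0.1.

95.296; reject H₀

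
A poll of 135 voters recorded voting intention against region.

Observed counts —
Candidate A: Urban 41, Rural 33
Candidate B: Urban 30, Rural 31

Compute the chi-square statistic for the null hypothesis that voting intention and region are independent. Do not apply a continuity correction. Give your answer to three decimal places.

Row totals: 74, 61. Column totals: 71, 64. Grand total N = 135.
Expected counts (row total × column total / N):
  Candidate A, Urban: 74×71/135 = 38.9185
  Candidate A, Rural: 74×64/135 = 35.0815
  Candidate B, Urban: 61×71/135 = 32.0815
  Candidate B, Rural: 61×64/135 = 28.9185
Contributions (O − E)²/E:
  (41 − 38.9185)²/38.9185 = 0.1113
  (33 − 35.0815)²/35.0815 = 0.1235
  (30 − 32.0815)²/32.0815 = 0.1351
  (31 − 28.9185)²/28.9185 = 0.1498
χ² = 0.1113 + 0.1235 + 0.1351 + 0.1498 = 0.520

0.520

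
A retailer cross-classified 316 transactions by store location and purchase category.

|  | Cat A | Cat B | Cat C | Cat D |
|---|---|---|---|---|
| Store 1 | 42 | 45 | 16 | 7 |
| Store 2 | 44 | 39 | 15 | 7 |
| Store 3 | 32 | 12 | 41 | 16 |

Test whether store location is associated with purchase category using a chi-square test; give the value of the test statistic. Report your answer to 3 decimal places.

45.416

Row totals: 110, 105, 101. Column totals: 118, 96, 72, 30. Grand total N = 316.
Expected counts (row total × column total / N):
  Store 1, Cat A: 110×118/316 = 41.0759
  Store 1, Cat B: 110×96/316 = 33.4177
  Store 1, Cat C: 110×72/316 = 25.0633
  Store 1, Cat D: 110×30/316 = 10.4430
  Store 2, Cat A: 105×118/316 = 39.2089
  Store 2, Cat B: 105×96/316 = 31.8987
  Store 2, Cat C: 105×72/316 = 23.9241
  Store 2, Cat D: 105×30/316 = 9.9684
  Store 3, Cat A: 101×118/316 = 37.7152
  Store 3, Cat B: 101×96/316 = 30.6835
  Store 3, Cat C: 101×72/316 = 23.0127
  Store 3, Cat D: 101×30/316 = 9.5886
Contributions (O − E)²/E:
  (42 − 41.0759)²/41.0759 = 0.0208
  (45 − 33.4177)²/33.4177 = 4.0143
  (16 − 25.0633)²/25.0633 = 3.2774
  (7 − 10.4430)²/10.4430 = 1.1351
  (44 − 39.2089)²/39.2089 = 0.5854
  (39 − 31.8987)²/31.8987 = 1.5809
  (15 − 23.9241)²/23.9241 = 3.3288
  (7 − 9.9684)²/9.9684 = 0.8839
  (32 − 37.7152)²/37.7152 = 0.8661
  (12 − 30.6835)²/30.6835 = 11.3766
  (41 − 23.0127)²/23.0127 = 14.0593
  (16 − 9.5886)²/9.5886 = 4.2870
χ² = 0.0208 + 4.0143 + 3.2774 + 1.1351 + 0.5854 + 1.5809 + 3.3288 + 0.8839 + 0.8661 + 11.3766 + 14.0593 + 4.2870 = 45.416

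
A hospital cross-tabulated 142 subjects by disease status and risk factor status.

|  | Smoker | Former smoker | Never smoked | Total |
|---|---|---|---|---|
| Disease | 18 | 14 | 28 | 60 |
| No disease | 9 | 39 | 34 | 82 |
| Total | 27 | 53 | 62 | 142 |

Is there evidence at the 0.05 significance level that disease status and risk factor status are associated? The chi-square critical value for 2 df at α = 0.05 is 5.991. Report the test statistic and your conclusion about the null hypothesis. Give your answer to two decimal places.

12.26; reject H₀

Grand total N = 142.
Expected counts (row total × column total / N):
  Disease, Smoker: 60×27/142 = 11.408
  Disease, Former smoker: 60×53/142 = 22.394
  Disease, Never smoked: 60×62/142 = 26.197
  No disease, Smoker: 82×27/142 = 15.592
  No disease, Former smoker: 82×53/142 = 30.606
  No disease, Never smoked: 82×62/142 = 35.803
Contributions (O − E)²/E:
  (18 − 11.408)²/11.408 = 3.8091
  (14 − 22.394)²/22.394 = 3.1463
  (28 − 26.197)²/26.197 = 0.1241
  (9 − 15.592)²/15.592 = 2.7870
  (39 − 30.606)²/30.606 = 2.3021
  (34 − 35.803)²/35.803 = 0.0908
χ² = 3.8091 + 3.1463 + 0.1241 + 2.7870 + 2.3021 + 0.0908 = 12.26
df = (2−1)(3−1) = 2. Since 12.26 > 5.991, reject the null hypothesis of independence at α = 0.05.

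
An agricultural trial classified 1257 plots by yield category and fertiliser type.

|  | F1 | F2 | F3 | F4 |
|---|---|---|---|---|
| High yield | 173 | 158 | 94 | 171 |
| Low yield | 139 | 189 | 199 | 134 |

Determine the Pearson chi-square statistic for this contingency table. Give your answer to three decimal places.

Row totals: 596, 661. Column totals: 312, 347, 293, 305. Grand total N = 1257.
Expected counts (row total × column total / N):
  High yield, F1: 596×312/1257 = 147.9332
  High yield, F2: 596×347/1257 = 164.5282
  High yield, F3: 596×293/1257 = 138.9244
  High yield, F4: 596×305/1257 = 144.6142
  Low yield, F1: 661×312/1257 = 164.0668
  Low yield, F2: 661×347/1257 = 182.4718
  Low yield, F3: 661×293/1257 = 154.0756
  Low yield, F4: 661×305/1257 = 160.3858
Contributions (O − E)²/E:
  (173 − 147.9332)²/147.9332 = 4.2475
  (158 − 164.5282)²/164.5282 = 0.2590
  (94 − 138.9244)²/138.9244 = 14.5273
  (171 − 144.6142)²/144.6142 = 4.8143
  (139 − 164.0668)²/164.0668 = 3.8298
  (189 − 182.4718)²/182.4718 = 0.2336
  (199 − 154.0756)²/154.0756 = 13.0988
  (134 − 160.3858)²/160.3858 = 4.3408
χ² = 4.2475 + 0.2590 + 14.5273 + 4.8143 + 3.8298 + 0.2336 + 13.0988 + 4.3408 = 45.351

45.351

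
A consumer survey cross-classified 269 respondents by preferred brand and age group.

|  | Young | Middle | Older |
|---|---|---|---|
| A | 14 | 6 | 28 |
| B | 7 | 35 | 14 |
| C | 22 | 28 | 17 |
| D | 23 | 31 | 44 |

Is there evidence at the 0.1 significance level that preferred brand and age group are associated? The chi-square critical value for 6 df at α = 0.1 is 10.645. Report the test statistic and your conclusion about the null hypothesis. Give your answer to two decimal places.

36.03; reject H₀

Row totals: 48, 56, 67, 98. Column totals: 66, 100, 103. Grand total N = 269.
Expected counts (row total × column total / N):
  A, Young: 48×66/269 = 11.777
  A, Middle: 48×100/269 = 17.844
  A, Older: 48×103/269 = 18.379
  B, Young: 56×66/269 = 13.740
  B, Middle: 56×100/269 = 20.818
  B, Older: 56×103/269 = 21.442
  C, Young: 67×66/269 = 16.439
  C, Middle: 67×100/269 = 24.907
  C, Older: 67×103/269 = 25.654
  D, Young: 98×66/269 = 24.045
  D, Middle: 98×100/269 = 36.431
  D, Older: 98×103/269 = 37.524
Contributions (O − E)²/E:
  (14 − 11.777)²/11.777 = 0.4196
  (6 − 17.844)²/17.844 = 7.8615
  (28 − 18.379)²/18.379 = 5.0364
  (7 − 13.740)²/13.740 = 3.3062
  (35 − 20.818)²/20.818 = 9.6613
  (14 − 21.442)²/21.442 = 2.5829
  (22 − 16.439)²/16.439 = 1.8812
  (28 − 24.907)²/24.907 = 0.3841
  (17 − 25.654)²/25.654 = 2.9193
  (23 − 24.045)²/24.045 = 0.0454
  (31 − 36.431)²/36.431 = 0.8096
  (44 − 37.524)²/37.524 = 1.1176
χ² = 0.4196 + 7.8615 + 5.0364 + 3.3062 + 9.6613 + 2.5829 + 1.8812 + 0.3841 + 2.9193 + 0.0454 + 0.8096 + 1.1176 = 36.03
df = (4−1)(3−1) = 6. Since 36.03 > 10.645, reject the null hypothesis of independence at α = 0.1.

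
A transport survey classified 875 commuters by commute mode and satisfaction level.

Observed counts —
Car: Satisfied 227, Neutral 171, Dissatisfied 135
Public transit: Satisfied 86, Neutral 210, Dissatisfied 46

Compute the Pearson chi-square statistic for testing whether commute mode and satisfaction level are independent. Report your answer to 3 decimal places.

73.061

Row totals: 533, 342. Column totals: 313, 381, 181. Grand total N = 875.
Expected counts (row total × column total / N):
  Car, Satisfied: 533×313/875 = 190.6617
  Car, Neutral: 533×381/875 = 232.0834
  Car, Dissatisfied: 533×181/875 = 110.2549
  Public transit, Satisfied: 342×313/875 = 122.3383
  Public transit, Neutral: 342×381/875 = 148.9166
  Public transit, Dissatisfied: 342×181/875 = 70.7451
Contributions (O − E)²/E:
  (227 − 190.6617)²/190.6617 = 6.9257
  (171 − 232.0834)²/232.0834 = 16.0769
  (135 − 110.2549)²/110.2549 = 5.5537
  (86 − 122.3383)²/122.3383 = 10.7936
  (210 − 148.9166)²/148.9166 = 25.0555
  (46 − 70.7451)²/70.7451 = 8.6553
χ² = 6.9257 + 16.0769 + 5.5537 + 10.7936 + 25.0555 + 8.6553 = 73.061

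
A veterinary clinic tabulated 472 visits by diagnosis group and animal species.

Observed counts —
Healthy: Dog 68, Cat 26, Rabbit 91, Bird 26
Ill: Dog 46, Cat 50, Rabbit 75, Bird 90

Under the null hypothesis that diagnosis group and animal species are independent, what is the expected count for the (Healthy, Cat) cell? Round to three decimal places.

Row total (Healthy) = 211; column total (Cat) = 76; grand total N = 472.
Expected count = (row total × column total) / N = 211 × 76 / 472 = 33.975.

33.975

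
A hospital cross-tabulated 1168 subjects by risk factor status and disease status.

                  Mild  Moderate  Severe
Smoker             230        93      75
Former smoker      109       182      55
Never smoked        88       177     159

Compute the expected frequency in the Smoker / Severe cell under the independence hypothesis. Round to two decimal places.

98.48

Row total (Smoker) = 398; column total (Severe) = 289; grand total N = 1168.
Expected count = (row total × column total) / N = 398 × 289 / 1168 = 98.48.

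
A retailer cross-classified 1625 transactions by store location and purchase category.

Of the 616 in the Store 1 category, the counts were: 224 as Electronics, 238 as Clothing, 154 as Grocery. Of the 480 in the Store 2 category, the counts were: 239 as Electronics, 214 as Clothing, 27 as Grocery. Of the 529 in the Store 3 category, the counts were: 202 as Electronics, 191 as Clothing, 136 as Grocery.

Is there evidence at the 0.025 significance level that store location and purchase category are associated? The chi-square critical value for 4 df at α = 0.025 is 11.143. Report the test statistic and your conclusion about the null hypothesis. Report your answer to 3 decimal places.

Row totals: 616, 480, 529. Column totals: 665, 643, 317. Grand total N = 1625.
Expected counts (row total × column total / N):
  Store 1, Electronics: 616×665/1625 = 252.0862
  Store 1, Clothing: 616×643/1625 = 243.7465
  Store 1, Grocery: 616×317/1625 = 120.1674
  Store 2, Electronics: 480×665/1625 = 196.4308
  Store 2, Clothing: 480×643/1625 = 189.9323
  Store 2, Grocery: 480×317/1625 = 93.6369
  Store 3, Electronics: 529×665/1625 = 216.4831
  Store 3, Clothing: 529×643/1625 = 209.3212
  Store 3, Grocery: 529×317/1625 = 103.1957
Contributions (O − E)²/E:
  (224 − 252.0862)²/252.0862 = 3.1292
  (238 − 243.7465)²/243.7465 = 0.1355
  (154 − 120.1674)²/120.1674 = 9.5254
  (239 − 196.4308)²/196.4308 = 9.2253
  (214 − 189.9323)²/189.9323 = 3.0498
  (27 − 93.6369)²/93.6369 = 47.4223
  (202 − 216.4831)²/216.4831 = 0.9689
  (191 − 209.3212)²/209.3212 = 1.6036
  (136 − 103.1957)²/103.1957 = 10.4280
χ² = 3.1292 + 0.1355 + 9.5254 + 9.2253 + 3.0498 + 47.4223 + 0.9689 + 1.6036 + 10.4280 = 85.488
df = (3−1)(3−1) = 4. Since 85.488 > 11.143, reject the null hypothesis of independence at α = 0.025.

85.488; reject H₀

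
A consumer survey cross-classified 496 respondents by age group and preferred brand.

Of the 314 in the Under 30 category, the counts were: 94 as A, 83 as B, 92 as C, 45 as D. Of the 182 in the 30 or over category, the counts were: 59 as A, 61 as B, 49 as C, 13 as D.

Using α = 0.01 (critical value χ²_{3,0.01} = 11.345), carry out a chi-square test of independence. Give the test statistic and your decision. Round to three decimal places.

Row totals: 314, 182. Column totals: 153, 144, 141, 58. Grand total N = 496.
Expected counts (row total × column total / N):
  Under 30, A: 314×153/496 = 96.85887
  Under 30, B: 314×144/496 = 91.16129
  Under 30, C: 314×141/496 = 89.26210
  Under 30, D: 314×58/496 = 36.71774
  30 or over, A: 182×153/496 = 56.14113
  30 or over, B: 182×144/496 = 52.83871
  30 or over, C: 182×141/496 = 51.73790
  30 or over, D: 182×58/496 = 21.28226
Contributions (O − E)²/E:
  (94 − 96.85887)²/96.85887 = 0.0844
  (83 − 91.16129)²/91.16129 = 0.7306
  (92 − 89.26210)²/89.26210 = 0.0840
  (45 − 36.71774)²/36.71774 = 1.8682
  (59 − 56.14113)²/56.14113 = 0.1456
  (61 − 52.83871)²/52.83871 = 1.2606
  (49 − 51.73790)²/51.73790 = 0.1449
  (13 − 21.28226)²/21.28226 = 3.2231
χ² = 0.0844 + 0.7306 + 0.0840 + 1.8682 + 0.1456 + 1.2606 + 0.1449 + 3.2231 = 7.541
df = (2−1)(4−1) = 3. Since 7.541 < 11.345, fail to reject the null hypothesis of independence at α = 0.01.

7.541; fail to reject H₀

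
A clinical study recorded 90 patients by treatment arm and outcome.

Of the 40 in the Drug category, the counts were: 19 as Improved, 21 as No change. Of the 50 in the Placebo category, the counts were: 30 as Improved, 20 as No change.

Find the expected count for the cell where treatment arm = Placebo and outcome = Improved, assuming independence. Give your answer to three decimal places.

Row total (Placebo) = 50; column total (Improved) = 49; grand total N = 90.
Expected count = (row total × column total) / N = 50 × 49 / 90 = 27.222.

27.222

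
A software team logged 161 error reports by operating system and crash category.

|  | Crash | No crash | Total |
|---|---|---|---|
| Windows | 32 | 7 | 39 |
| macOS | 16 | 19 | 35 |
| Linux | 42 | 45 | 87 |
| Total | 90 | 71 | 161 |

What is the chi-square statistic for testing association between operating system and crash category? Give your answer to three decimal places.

14.344

Grand total N = 161.
Expected counts (row total × column total / N):
  Windows, Crash: 39×90/161 = 21.8012
  Windows, No crash: 39×71/161 = 17.1988
  macOS, Crash: 35×90/161 = 19.5652
  macOS, No crash: 35×71/161 = 15.4348
  Linux, Crash: 87×90/161 = 48.6335
  Linux, No crash: 87×71/161 = 38.3665
Contributions (O − E)²/E:
  (32 − 21.8012)²/21.8012 = 4.7711
  (7 − 17.1988)²/17.1988 = 6.0478
  (16 − 19.5652)²/19.5652 = 0.6497
  (19 − 15.4348)²/15.4348 = 0.8235
  (42 − 48.6335)²/48.6335 = 0.9048
  (45 − 38.3665)²/38.3665 = 1.1469
χ² = 4.7711 + 6.0478 + 0.6497 + 0.8235 + 0.9048 + 1.1469 = 14.344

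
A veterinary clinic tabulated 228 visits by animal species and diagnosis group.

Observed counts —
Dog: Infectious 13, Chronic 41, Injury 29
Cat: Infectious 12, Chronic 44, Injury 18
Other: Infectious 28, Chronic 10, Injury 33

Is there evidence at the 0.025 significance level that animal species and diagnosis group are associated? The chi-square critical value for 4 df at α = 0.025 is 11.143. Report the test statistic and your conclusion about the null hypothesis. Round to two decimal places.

Row totals: 83, 74, 71. Column totals: 53, 95, 80. Grand total N = 228.
Expected counts (row total × column total / N):
  Dog, Infectious: 83×53/228 = 19.294
  Dog, Chronic: 83×95/228 = 34.583
  Dog, Injury: 83×80/228 = 29.123
  Cat, Infectious: 74×53/228 = 17.202
  Cat, Chronic: 74×95/228 = 30.833
  Cat, Injury: 74×80/228 = 25.965
  Other, Infectious: 71×53/228 = 16.504
  Other, Chronic: 71×95/228 = 29.583
  Other, Injury: 71×80/228 = 24.912
Contributions (O − E)²/E:
  (13 − 19.294)²/19.294 = 2.0532
  (41 − 34.583)²/34.583 = 1.1907
  (29 − 29.123)²/29.123 = 0.0005
  (12 − 17.202)²/17.202 = 1.5731
  (44 − 30.833)²/30.833 = 5.6229
  (18 − 25.965)²/25.965 = 2.4433
  (28 − 16.504)²/16.504 = 8.0076
  (10 − 29.583)²/29.583 = 12.9633
  (33 − 24.912)²/24.912 = 2.6259
χ² = 2.0532 + 1.1907 + 0.0005 + 1.5731 + 5.6229 + 2.4433 + 8.0076 + 12.9633 + 2.6259 = 36.48
df = (3−1)(3−1) = 4. Since 36.48 > 11.143, reject the null hypothesis of independence at α = 0.025.

36.48; reject H₀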